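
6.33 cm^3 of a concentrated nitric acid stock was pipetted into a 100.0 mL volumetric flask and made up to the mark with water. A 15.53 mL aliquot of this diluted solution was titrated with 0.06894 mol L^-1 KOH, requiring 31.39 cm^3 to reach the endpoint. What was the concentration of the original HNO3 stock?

2.20 M

n(KOH) = 0.06894 x 0.03139 = 0.002164 mol.
n(HNO3) in the aliquot = 0.002164 mol.
[diluted HNO3] = 0.002164 / 0.01553 = 0.1393 M.
Dilution factor = 100.0/6.330 = 15.80, so [stock] = 0.1393 x 15.80 = 2.20 M.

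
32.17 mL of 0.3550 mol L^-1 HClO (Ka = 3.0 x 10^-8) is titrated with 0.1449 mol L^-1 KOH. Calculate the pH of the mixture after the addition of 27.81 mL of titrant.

Initial n(HClO) = 0.3550 x 0.03217 = 0.01142 mol.
n(KOH) added = 0.1449 x 0.02781 = 0.004030 mol, converting that many moles of HClO to ClO-.
Remaining n(HClO) = 0.007391 mol; n(ClO-) = 0.004030 mol.
By Henderson-Hasselbalch, pH = pKa + log([A^-]/[HA]) = 7.52 + log(0.004030/0.007391) = 7.52 + (-0.26) = 7.26.

7.26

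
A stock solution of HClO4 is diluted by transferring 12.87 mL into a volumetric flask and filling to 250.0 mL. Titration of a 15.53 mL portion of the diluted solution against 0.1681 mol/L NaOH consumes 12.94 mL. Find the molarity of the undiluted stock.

n(NaOH) = 0.1681 x 0.01294 = 0.002175 mol.
n(HClO4) in the aliquot = 0.002175 mol.
[diluted HClO4] = 0.002175 / 0.01553 = 0.1401 M.
Dilution factor = 250.0/12.87 = 19.43, so [stock] = 0.1401 x 19.43 = 2.72 M.

2.72 M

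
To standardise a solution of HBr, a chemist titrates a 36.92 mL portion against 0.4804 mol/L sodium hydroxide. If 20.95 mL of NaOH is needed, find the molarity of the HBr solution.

0.273 M

n(NaOH) delivered = 0.4804 x 0.02095 = 0.01006 mol.
For a 1:1 reaction, n(HBr) = 0.01006 mol.
[HBr] = 0.01006 mol / 0.03692 L = 0.273 M.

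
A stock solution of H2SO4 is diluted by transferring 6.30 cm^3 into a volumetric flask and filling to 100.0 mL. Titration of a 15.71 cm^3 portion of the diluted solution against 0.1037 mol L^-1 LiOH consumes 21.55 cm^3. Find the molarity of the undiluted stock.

1.13 M

n(LiOH) = 0.1037 x 0.02155 = 0.002235 mol.
n(H2SO4) in the aliquot = 0.002235 x 1/2 = 0.001117 mol.
[diluted H2SO4] = 0.001117 / 0.01571 = 0.07112 M.
Dilution factor = 100.0/6.300 = 15.87, so [stock] = 0.07112 x 15.87 = 1.13 M.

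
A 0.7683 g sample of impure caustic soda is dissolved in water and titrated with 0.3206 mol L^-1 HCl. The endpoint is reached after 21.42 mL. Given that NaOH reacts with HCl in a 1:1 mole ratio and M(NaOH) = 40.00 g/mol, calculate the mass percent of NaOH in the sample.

n(HCl) = 0.3206 x 0.02142 = 0.006867 mol.
n(NaOH) = 0.006867 / 1 = 0.006867 mol.
mass of NaOH = 0.006867 x 40.00 = 0.2747 g.
% purity = 0.2747 / 0.7683 x 100 = 35.8%.

35.8%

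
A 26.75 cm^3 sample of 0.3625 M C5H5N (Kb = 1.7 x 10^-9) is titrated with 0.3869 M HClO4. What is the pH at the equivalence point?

2.98

n(C5H5N) = 0.3625 x 0.02675 = 0.009697 mol; V(HClO4) at equivalence = 0.009697/0.3869 = 0.02506 L.
At equivalence the base is fully converted to C5H5NH+; total volume = 0.05181 L, so [C5H5NH+] = 0.009697/0.05181 = 0.1872 M.
Ka(C5H5NH+) = Kw/Kb = 1.0e-14 / 1.7 x 10^-9 = 5.88e-6.
[H^+] = sqrt(Ka x [C5H5NH+]) = sqrt(5.88e-6 x 0.1872) = 0.00105 M.
pH = -log(0.00105) = 2.98.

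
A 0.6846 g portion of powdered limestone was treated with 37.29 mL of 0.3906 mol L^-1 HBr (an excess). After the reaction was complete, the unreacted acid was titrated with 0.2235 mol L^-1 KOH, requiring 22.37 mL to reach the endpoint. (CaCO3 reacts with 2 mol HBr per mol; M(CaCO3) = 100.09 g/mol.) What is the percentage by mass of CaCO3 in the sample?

69.9%

Total n(HBr) added = 0.3906 x 0.03729 = 0.01457 mol.
n(KOH) used = 0.2235 x 0.02237 = 0.005000 mol, which equals the excess n(HBr).
So n(HBr) consumed by the sample = 0.01457 - 0.005000 = 0.009566 mol.
n(CaCO3) = 0.009566 / 2 = 0.004783 mol.
mass CaCO3 = 0.004783 x 100.09 = 0.4787 g, so %CaCO3 = 0.4787/0.6846 x 100 = 69.9%.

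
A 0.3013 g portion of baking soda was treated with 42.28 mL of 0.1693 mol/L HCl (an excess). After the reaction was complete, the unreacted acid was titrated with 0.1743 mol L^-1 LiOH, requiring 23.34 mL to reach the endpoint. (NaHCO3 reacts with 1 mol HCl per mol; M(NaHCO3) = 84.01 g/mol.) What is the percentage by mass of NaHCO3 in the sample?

86.2%

Total n(HCl) added = 0.1693 x 0.04228 = 0.007158 mol.
n(LiOH) used = 0.1743 x 0.02334 = 0.004068 mol, which equals the excess n(HCl).
So n(HCl) consumed by the sample = 0.007158 - 0.004068 = 0.003090 mol.
n(NaHCO3) = 0.003090 / 1 = 0.003090 mol.
mass NaHCO3 = 0.003090 x 84.01 = 0.2596 g, so %NaHCO3 = 0.2596/0.3013 x 100 = 86.2%.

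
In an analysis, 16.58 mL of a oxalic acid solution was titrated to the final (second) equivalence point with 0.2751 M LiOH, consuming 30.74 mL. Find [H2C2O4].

n(LiOH) = 0.2751 x 0.03074 = 0.008457 mol.
At the final (second) equivalence point, 2 mol OH^- react per mol H2C2O4, so n(H2C2O4) = 0.008457 / 2 = 0.004228 mol.
[H2C2O4] = 0.004228 / 0.01658 L = 0.255 M.

0.255 M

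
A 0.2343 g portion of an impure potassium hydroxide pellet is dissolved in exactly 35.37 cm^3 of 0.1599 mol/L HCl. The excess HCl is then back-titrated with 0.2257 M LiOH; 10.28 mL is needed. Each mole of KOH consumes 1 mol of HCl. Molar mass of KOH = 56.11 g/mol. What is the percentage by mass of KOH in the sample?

79.9%

Total n(HCl) added = 0.1599 x 0.03537 = 0.005656 mol.
n(LiOH) used = 0.2257 x 0.01028 = 0.002320 mol, which equals the excess n(HCl).
So n(HCl) consumed by the sample = 0.005656 - 0.002320 = 0.003335 mol.
n(KOH) = 0.003335 / 1 = 0.003335 mol.
mass KOH = 0.003335 x 56.11 = 0.1872 g, so %KOH = 0.1872/0.2343 x 100 = 79.9%.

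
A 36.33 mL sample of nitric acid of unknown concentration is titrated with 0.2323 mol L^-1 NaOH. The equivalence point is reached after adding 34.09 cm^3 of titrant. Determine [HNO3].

n(NaOH) delivered = 0.2323 x 0.03409 = 0.007919 mol.
For a 1:1 reaction, n(HNO3) = 0.007919 mol.
[HNO3] = 0.007919 mol / 0.03633 L = 0.218 M.

0.218 M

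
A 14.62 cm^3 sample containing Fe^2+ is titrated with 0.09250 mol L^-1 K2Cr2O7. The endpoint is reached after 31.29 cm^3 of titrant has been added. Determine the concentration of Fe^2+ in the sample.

n(K2Cr2O7) = 0.09250 x 0.03129 = 0.002894 mol.
From the balanced equation, 1 mol K2Cr2O7 reacts with 6 mol Fe^2+, so n(Fe^2+) = 0.002894 x 6/1 = 0.01737 mol.
[Fe^2+] = 0.01737 / 0.01462 L = 1.19 M.

1.19 M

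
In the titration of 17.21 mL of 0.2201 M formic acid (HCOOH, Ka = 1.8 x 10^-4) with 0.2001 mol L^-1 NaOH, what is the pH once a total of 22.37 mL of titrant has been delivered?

n(acid) = 0.2201 x 0.01721 = 0.003788 mol; n(NaOH) added = 0.2001 x 0.02237 = 0.004476 mol.
Base is in excess by 0.004476 - 0.003788 = 0.0006883 mol in a total volume of 0.03958 L.
[OH^-] = 0.0006883/0.03958 = 0.01739 M, so pOH = 1.76 and pH = 14.00 - 1.76 = 12.24.

12.24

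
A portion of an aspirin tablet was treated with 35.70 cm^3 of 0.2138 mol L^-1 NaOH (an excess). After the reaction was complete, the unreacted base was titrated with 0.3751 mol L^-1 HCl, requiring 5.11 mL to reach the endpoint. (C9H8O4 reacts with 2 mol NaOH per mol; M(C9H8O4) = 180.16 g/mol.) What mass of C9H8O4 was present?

Total n(NaOH) added = 0.2138 x 0.03570 = 0.007633 mol.
n(HCl) used = 0.3751 x 0.005110 = 0.001917 mol, which equals the excess n(NaOH).
So n(NaOH) consumed by the sample = 0.007633 - 0.001917 = 0.005716 mol.
n(C9H8O4) = 0.005716 / 2 = 0.002858 mol.
mass = 0.002858 mol x 180.16 g/mol = 0.515 g.

0.515 g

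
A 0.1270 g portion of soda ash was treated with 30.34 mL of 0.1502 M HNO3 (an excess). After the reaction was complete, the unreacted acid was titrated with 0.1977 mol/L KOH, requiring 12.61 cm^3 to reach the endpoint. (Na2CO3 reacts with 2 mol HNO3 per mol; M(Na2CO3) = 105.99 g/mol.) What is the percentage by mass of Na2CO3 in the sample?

86.1%

Total n(HNO3) added = 0.1502 x 0.03034 = 0.004557 mol.
n(KOH) used = 0.1977 x 0.01261 = 0.002493 mol, which equals the excess n(HNO3).
So n(HNO3) consumed by the sample = 0.004557 - 0.002493 = 0.002064 mol.
n(Na2CO3) = 0.002064 / 2 = 0.001032 mol.
mass Na2CO3 = 0.001032 x 105.99 = 0.1094 g, so %Na2CO3 = 0.1094/0.1270 x 100 = 86.1%.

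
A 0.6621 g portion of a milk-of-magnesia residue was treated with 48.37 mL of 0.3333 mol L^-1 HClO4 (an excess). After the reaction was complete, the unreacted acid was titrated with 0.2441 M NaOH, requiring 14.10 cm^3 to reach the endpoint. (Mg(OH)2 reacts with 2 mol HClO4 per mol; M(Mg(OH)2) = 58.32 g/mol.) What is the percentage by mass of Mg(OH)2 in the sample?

Total n(HClO4) added = 0.3333 x 0.04837 = 0.01612 mol.
n(NaOH) used = 0.2441 x 0.01410 = 0.003442 mol, which equals the excess n(HClO4).
So n(HClO4) consumed by the sample = 0.01612 - 0.003442 = 0.01268 mol.
n(Mg(OH)2) = 0.01268 / 2 = 0.006340 mol.
mass Mg(OH)2 = 0.006340 x 58.32 = 0.3697 g, so %Mg(OH)2 = 0.3697/0.6621 x 100 = 55.8%.

55.8%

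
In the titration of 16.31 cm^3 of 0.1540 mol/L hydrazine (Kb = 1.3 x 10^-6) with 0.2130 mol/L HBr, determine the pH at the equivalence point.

4.58

n(N2H4) = 0.1540 x 0.01631 = 0.002512 mol; V(HBr) at equivalence = 0.002512/0.2130 = 0.01179 L.
At equivalence the base is fully converted to N2H5+; total volume = 0.02810 L, so [N2H5+] = 0.002512/0.02810 = 0.08938 M.
Ka(N2H5+) = Kw/Kb = 1.0e-14 / 1.3 x 10^-6 = 7.69e-9.
[H^+] = sqrt(Ka x [N2H5+]) = sqrt(7.69e-9 x 0.08938) = 2.62e-5 M.
pH = -log(2.62e-5) = 4.58.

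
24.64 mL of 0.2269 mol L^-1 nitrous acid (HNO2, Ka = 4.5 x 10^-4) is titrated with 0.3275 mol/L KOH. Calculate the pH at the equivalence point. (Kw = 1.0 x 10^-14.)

n(HNO2) = 0.2269 x 0.02464 = 0.005591 mol; V(KOH) at equivalence = 0.005591/0.3275 = 0.01707 L.
At equivalence all the acid is converted to NO2-; total volume = 0.02464 + 0.01707 = 0.04171 L, so [NO2-] = 0.005591/0.04171 = 0.1340 M.
Kb = Kw/Ka = 1.0e-14 / 4.5 x 10^-4 = 2.22e-11.
[OH^-] = sqrt(Kb x [NO2-]) = sqrt(2.22e-11 x 0.1340) = 1.73e-6 M.
pOH = 5.76, so pH = 14.00 - 5.76 = 8.24.

8.24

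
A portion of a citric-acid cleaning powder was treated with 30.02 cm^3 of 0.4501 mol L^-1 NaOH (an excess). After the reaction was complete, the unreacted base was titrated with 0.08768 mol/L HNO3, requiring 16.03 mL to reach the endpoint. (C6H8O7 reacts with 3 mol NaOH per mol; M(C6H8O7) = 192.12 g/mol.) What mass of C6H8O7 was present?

0.775 g

Total n(NaOH) added = 0.4501 x 0.03002 = 0.01351 mol.
n(HNO3) used = 0.08768 x 0.01603 = 0.001406 mol, which equals the excess n(NaOH).
So n(NaOH) consumed by the sample = 0.01351 - 0.001406 = 0.01211 mol.
n(C6H8O7) = 0.01211 / 3 = 0.004035 mol.
mass = 0.004035 mol x 192.12 g/mol = 0.775 g.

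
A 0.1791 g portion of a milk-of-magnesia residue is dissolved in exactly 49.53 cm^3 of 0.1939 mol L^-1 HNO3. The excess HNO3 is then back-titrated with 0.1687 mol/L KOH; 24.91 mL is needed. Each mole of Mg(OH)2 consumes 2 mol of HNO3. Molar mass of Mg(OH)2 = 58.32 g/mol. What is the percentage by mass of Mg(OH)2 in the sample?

Total n(HNO3) added = 0.1939 x 0.04953 = 0.009604 mol.
n(KOH) used = 0.1687 x 0.02491 = 0.004202 mol, which equals the excess n(HNO3).
So n(HNO3) consumed by the sample = 0.009604 - 0.004202 = 0.005402 mol.
n(Mg(OH)2) = 0.005402 / 2 = 0.002701 mol.
mass Mg(OH)2 = 0.002701 x 58.32 = 0.1575 g, so %Mg(OH)2 = 0.1575/0.1791 x 100 = 87.9%.

87.9%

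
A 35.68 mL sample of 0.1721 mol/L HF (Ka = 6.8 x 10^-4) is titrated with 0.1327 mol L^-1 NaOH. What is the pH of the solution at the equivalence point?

8.02

n(HF) = 0.1721 x 0.03568 = 0.006141 mol; V(NaOH) at equivalence = 0.006141/0.1327 = 0.04627 L.
At equivalence all the acid is converted to F-; total volume = 0.03568 + 0.04627 = 0.08195 L, so [F-] = 0.006141/0.08195 = 0.07493 M.
Kb = Kw/Ka = 1.0e-14 / 6.8 x 10^-4 = 1.47e-11.
[OH^-] = sqrt(Kb x [F-]) = sqrt(1.47e-11 x 0.07493) = 1.05e-6 M.
pOH = 5.98, so pH = 14.00 - 5.98 = 8.02.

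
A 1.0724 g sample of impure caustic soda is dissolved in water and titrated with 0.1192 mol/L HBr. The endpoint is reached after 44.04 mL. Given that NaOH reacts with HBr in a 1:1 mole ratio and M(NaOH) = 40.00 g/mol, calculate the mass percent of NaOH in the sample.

19.6%

n(HBr) = 0.1192 x 0.04404 = 0.005250 mol.
n(NaOH) = 0.005250 / 1 = 0.005250 mol.
mass of NaOH = 0.005250 x 40.00 = 0.2100 g.
% purity = 0.2100 / 1.0724 x 100 = 19.6%.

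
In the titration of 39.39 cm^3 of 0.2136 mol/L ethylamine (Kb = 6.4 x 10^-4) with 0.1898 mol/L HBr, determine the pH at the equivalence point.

5.90

n(C2H5NH2) = 0.2136 x 0.03939 = 0.008414 mol; V(HBr) at equivalence = 0.008414/0.1898 = 0.04433 L.
At equivalence the base is fully converted to C2H5NH3+; total volume = 0.08372 L, so [C2H5NH3+] = 0.008414/0.08372 = 0.1005 M.
Ka(C2H5NH3+) = Kw/Kb = 1.0e-14 / 6.4 x 10^-4 = 1.56e-11.
[H^+] = sqrt(Ka x [C2H5NH3+]) = sqrt(1.56e-11 x 0.1005) = 1.25e-6 M.
pH = -log(1.25e-6) = 5.90.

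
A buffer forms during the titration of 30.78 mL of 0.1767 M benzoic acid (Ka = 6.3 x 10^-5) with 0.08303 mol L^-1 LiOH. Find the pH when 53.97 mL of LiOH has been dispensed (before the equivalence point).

4.87

Initial n(C6H5COOH) = 0.1767 x 0.03078 = 0.005439 mol.
n(LiOH) added = 0.08303 x 0.05397 = 0.004481 mol, converting that many moles of C6H5COOH to C6H5COO-.
Remaining n(C6H5COOH) = 0.0009577 mol; n(C6H5COO-) = 0.004481 mol.
By Henderson-Hasselbalch, pH = pKa + log([A^-]/[HA]) = 4.20 + log(0.004481/0.0009577) = 4.20 + (+0.67) = 4.87.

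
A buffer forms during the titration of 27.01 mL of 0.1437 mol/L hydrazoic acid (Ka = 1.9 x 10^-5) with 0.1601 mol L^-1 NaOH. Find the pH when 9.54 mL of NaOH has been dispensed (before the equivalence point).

Initial n(HN3) = 0.1437 x 0.02701 = 0.003881 mol.
n(NaOH) added = 0.1601 x 0.009540 = 0.001527 mol, converting that many moles of HN3 to N3-.
Remaining n(HN3) = 0.002354 mol; n(N3-) = 0.001527 mol.
By Henderson-Hasselbalch, pH = pKa + log([A^-]/[HA]) = 4.72 + log(0.001527/0.002354) = 4.72 + (-0.19) = 4.53.

4.53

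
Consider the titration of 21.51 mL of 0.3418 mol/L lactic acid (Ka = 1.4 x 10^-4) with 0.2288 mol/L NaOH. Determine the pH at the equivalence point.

8.50

n(HC3H5O3) = 0.3418 x 0.02151 = 0.007352 mol; V(NaOH) at equivalence = 0.007352/0.2288 = 0.03213 L.
At equivalence all the acid is converted to C3H5O3-; total volume = 0.02151 + 0.03213 = 0.05364 L, so [C3H5O3-] = 0.007352/0.05364 = 0.1371 M.
Kb = Kw/Ka = 1.0e-14 / 1.4 x 10^-4 = 7.14e-11.
[OH^-] = sqrt(Kb x [C3H5O3-]) = sqrt(7.14e-11 x 0.1371) = 3.13e-6 M.
pOH = 5.50, so pH = 14.00 - 5.50 = 8.50.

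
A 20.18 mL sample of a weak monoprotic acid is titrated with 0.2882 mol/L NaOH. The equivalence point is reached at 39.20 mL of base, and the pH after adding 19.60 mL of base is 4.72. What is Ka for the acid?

19.60 mL is half of the equivalence volume, so this is the half-equivalence point where [HA] = [A^-].
At half-equivalence pH = pKa, so pKa = 4.72.
Ka = 10^(-4.72) = 1.9 x 10^-5.

1.9 x 10^-5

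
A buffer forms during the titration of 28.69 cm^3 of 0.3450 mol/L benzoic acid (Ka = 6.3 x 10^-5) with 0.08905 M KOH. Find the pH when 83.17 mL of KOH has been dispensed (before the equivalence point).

Initial n(C6H5COOH) = 0.3450 x 0.02869 = 0.009898 mol.
n(KOH) added = 0.08905 x 0.08317 = 0.007406 mol, converting that many moles of C6H5COOH to C6H5COO-.
Remaining n(C6H5COOH) = 0.002492 mol; n(C6H5COO-) = 0.007406 mol.
By Henderson-Hasselbalch, pH = pKa + log([A^-]/[HA]) = 4.20 + log(0.007406/0.002492) = 4.20 + (+0.47) = 4.67.

4.67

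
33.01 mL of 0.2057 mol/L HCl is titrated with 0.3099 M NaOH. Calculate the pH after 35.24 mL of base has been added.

12.78

n(acid) = 0.2057 x 0.03301 = 0.006790 mol; n(NaOH) added = 0.3099 x 0.03524 = 0.01092 mol.
Base is in excess by 0.01092 - 0.006790 = 0.004131 mol in a total volume of 0.06825 L.
[OH^-] = 0.004131/0.06825 = 0.06052 M, so pOH = 1.22 and pH = 14.00 - 1.22 = 12.78.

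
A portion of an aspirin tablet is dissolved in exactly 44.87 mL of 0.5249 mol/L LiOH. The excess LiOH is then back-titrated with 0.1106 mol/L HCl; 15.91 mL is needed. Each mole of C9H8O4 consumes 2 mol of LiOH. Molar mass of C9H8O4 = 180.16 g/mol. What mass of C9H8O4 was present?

Total n(LiOH) added = 0.5249 x 0.04487 = 0.02355 mol.
n(HCl) used = 0.1106 x 0.01591 = 0.001760 mol, which equals the excess n(LiOH).
So n(LiOH) consumed by the sample = 0.02355 - 0.001760 = 0.02179 mol.
n(C9H8O4) = 0.02179 / 2 = 0.01090 mol.
mass = 0.01090 mol x 180.16 g/mol = 1.96 g.

1.96 g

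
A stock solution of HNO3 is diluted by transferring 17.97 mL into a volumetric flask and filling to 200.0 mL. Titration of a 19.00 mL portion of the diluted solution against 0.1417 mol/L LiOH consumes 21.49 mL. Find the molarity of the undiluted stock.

n(LiOH) = 0.1417 x 0.02149 = 0.003045 mol.
n(HNO3) in the aliquot = 0.003045 mol.
[diluted HNO3] = 0.003045 / 0.01900 = 0.1603 M.
Dilution factor = 200.0/17.97 = 11.13, so [stock] = 0.1603 x 11.13 = 1.78 M.

1.78 M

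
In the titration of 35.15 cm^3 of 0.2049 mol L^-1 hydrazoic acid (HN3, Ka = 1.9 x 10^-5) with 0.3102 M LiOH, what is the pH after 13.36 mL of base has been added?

4.85

Initial n(HN3) = 0.2049 x 0.03515 = 0.007202 mol.
n(LiOH) added = 0.3102 x 0.01336 = 0.004144 mol, converting that many moles of HN3 to N3-.
Remaining n(HN3) = 0.003058 mol; n(N3-) = 0.004144 mol.
By Henderson-Hasselbalch, pH = pKa + log([A^-]/[HA]) = 4.72 + log(0.004144/0.003058) = 4.72 + (+0.13) = 4.85.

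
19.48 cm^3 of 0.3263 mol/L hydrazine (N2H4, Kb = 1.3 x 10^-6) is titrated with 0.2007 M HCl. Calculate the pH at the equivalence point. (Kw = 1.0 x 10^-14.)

n(N2H4) = 0.3263 x 0.01948 = 0.006356 mol; V(HCl) at equivalence = 0.006356/0.2007 = 0.03167 L.
At equivalence the base is fully converted to N2H5+; total volume = 0.05115 L, so [N2H5+] = 0.006356/0.05115 = 0.1243 M.
Ka(N2H5+) = Kw/Kb = 1.0e-14 / 1.3 x 10^-6 = 7.69e-9.
[H^+] = sqrt(Ka x [N2H5+]) = sqrt(7.69e-9 x 0.1243) = 3.09e-5 M.
pH = -log(3.09e-5) = 4.51.

4.51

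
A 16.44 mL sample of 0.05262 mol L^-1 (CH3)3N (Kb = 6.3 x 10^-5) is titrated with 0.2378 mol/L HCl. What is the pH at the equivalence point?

n((CH3)3N) = 0.05262 x 0.01644 = 0.0008651 mol; V(HCl) at equivalence = 0.0008651/0.2378 = 0.003638 L.
At equivalence the base is fully converted to (CH3)3NH+; total volume = 0.02008 L, so [(CH3)3NH+] = 0.0008651/0.02008 = 0.04309 M.
Ka((CH3)3NH+) = Kw/Kb = 1.0e-14 / 6.3 x 10^-5 = 1.59e-10.
[H^+] = sqrt(Ka x [(CH3)3NH+]) = sqrt(1.59e-10 x 0.04309) = 2.62e-6 M.
pH = -log(2.62e-6) = 5.58.

5.58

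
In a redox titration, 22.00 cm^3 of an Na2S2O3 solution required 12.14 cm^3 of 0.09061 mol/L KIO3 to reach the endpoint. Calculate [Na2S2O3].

0.300 M

n(KIO3) = 0.09061 x 0.01214 = 0.001100 mol.
From the balanced equation, 1 mol KIO3 reacts with 6 mol Na2S2O3, so n(Na2S2O3) = 0.001100 x 6/1 = 0.006600 mol.
[Na2S2O3] = 0.006600 / 0.02200 L = 0.300 M.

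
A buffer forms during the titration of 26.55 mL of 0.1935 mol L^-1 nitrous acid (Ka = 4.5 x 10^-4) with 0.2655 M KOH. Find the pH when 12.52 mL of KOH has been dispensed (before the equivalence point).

3.61

Initial n(HNO2) = 0.1935 x 0.02655 = 0.005137 mol.
n(KOH) added = 0.2655 x 0.01252 = 0.003324 mol, converting that many moles of HNO2 to NO2-.
Remaining n(HNO2) = 0.001813 mol; n(NO2-) = 0.003324 mol.
By Henderson-Hasselbalch, pH = pKa + log([A^-]/[HA]) = 3.35 + log(0.003324/0.001813) = 3.35 + (+0.26) = 3.61.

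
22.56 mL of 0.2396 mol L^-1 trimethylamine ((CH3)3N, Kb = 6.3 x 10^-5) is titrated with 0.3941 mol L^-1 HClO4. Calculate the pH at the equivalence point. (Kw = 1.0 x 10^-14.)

n((CH3)3N) = 0.2396 x 0.02256 = 0.005405 mol; V(HClO4) at equivalence = 0.005405/0.3941 = 0.01372 L.
At equivalence the base is fully converted to (CH3)3NH+; total volume = 0.03628 L, so [(CH3)3NH+] = 0.005405/0.03628 = 0.1490 M.
Ka((CH3)3NH+) = Kw/Kb = 1.0e-14 / 6.3 x 10^-5 = 1.59e-10.
[H^+] = sqrt(Ka x [(CH3)3NH+]) = sqrt(1.59e-10 x 0.1490) = 4.86e-6 M.
pH = -log(4.86e-6) = 5.31.

5.31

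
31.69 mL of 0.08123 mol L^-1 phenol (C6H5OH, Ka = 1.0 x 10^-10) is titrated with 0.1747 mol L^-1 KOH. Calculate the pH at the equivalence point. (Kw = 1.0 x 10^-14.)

n(C6H5OH) = 0.08123 x 0.03169 = 0.002574 mol; V(KOH) at equivalence = 0.002574/0.1747 = 0.01473 L.
At equivalence all the acid is converted to C6H5O-; total volume = 0.03169 + 0.01473 = 0.04642 L, so [C6H5O-] = 0.002574/0.04642 = 0.05545 M.
Kb = Kw/Ka = 1.0e-14 / 1.0 x 10^-10 = 0.000100.
[OH^-] = sqrt(Kb x [C6H5O-]) = sqrt(0.000100 x 0.05545) = 0.00235 M.
pOH = 2.63, so pH = 14.00 - 2.63 = 11.37.

11.37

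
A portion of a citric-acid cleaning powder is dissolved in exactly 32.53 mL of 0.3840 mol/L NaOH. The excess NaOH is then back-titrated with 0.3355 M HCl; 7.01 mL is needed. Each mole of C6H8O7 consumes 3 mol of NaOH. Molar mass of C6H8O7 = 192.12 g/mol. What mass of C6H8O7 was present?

Total n(NaOH) added = 0.3840 x 0.03253 = 0.01249 mol.
n(HCl) used = 0.3355 x 0.007010 = 0.002352 mol, which equals the excess n(NaOH).
So n(NaOH) consumed by the sample = 0.01249 - 0.002352 = 0.01014 mol.
n(C6H8O7) = 0.01014 / 3 = 0.003380 mol.
mass = 0.003380 mol x 192.12 g/mol = 0.649 g.

0.649 g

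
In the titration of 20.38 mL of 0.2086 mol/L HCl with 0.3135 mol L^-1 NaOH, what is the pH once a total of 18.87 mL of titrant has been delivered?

12.63

n(acid) = 0.2086 x 0.02038 = 0.004251 mol; n(NaOH) added = 0.3135 x 0.01887 = 0.005916 mol.
Base is in excess by 0.005916 - 0.004251 = 0.001664 mol in a total volume of 0.03925 L.
[OH^-] = 0.001664/0.03925 = 0.04241 M, so pOH = 1.37 and pH = 14.00 - 1.37 = 12.63.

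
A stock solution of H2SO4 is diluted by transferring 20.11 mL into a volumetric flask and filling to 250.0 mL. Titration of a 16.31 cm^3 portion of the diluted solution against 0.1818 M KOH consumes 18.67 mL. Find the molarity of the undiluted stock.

n(KOH) = 0.1818 x 0.01867 = 0.003394 mol.
n(H2SO4) in the aliquot = 0.003394 x 1/2 = 0.001697 mol.
[diluted H2SO4] = 0.001697 / 0.01631 = 0.1041 M.
Dilution factor = 250.0/20.11 = 12.43, so [stock] = 0.1041 x 12.43 = 1.29 M.

1.29 M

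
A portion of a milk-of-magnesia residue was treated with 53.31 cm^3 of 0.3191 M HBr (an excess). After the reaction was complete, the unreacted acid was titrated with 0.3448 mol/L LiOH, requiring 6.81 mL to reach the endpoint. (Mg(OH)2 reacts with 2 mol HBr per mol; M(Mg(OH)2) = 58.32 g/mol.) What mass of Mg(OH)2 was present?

Total n(HBr) added = 0.3191 x 0.05331 = 0.01701 mol.
n(LiOH) used = 0.3448 x 0.006810 = 0.002348 mol, which equals the excess n(HBr).
So n(HBr) consumed by the sample = 0.01701 - 0.002348 = 0.01466 mol.
n(Mg(OH)2) = 0.01466 / 2 = 0.007332 mol.
mass = 0.007332 mol x 58.32 g/mol = 0.428 g.

0.428 g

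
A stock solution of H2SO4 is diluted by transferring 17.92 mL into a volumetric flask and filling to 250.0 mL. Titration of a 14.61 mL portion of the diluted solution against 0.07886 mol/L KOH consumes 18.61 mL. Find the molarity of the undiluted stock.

n(KOH) = 0.07886 x 0.01861 = 0.001468 mol.
n(H2SO4) in the aliquot = 0.001468 x 1/2 = 0.0007338 mol.
[diluted H2SO4] = 0.0007338 / 0.01461 = 0.05023 M.
Dilution factor = 250.0/17.92 = 13.95, so [stock] = 0.05023 x 13.95 = 0.701 M.

0.701 M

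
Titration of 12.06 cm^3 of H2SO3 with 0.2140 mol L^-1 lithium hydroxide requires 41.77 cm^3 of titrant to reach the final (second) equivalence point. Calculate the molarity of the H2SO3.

0.371 M

n(LiOH) = 0.2140 x 0.04177 = 0.008939 mol.
At the final (second) equivalence point, 2 mol OH^- react per mol H2SO3, so n(H2SO3) = 0.008939 / 2 = 0.004469 mol.
[H2SO3] = 0.004469 / 0.01206 L = 0.371 M.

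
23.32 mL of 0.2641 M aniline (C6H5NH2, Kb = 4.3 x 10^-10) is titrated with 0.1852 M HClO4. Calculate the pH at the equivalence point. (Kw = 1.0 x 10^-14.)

n(C6H5NH2) = 0.2641 x 0.02332 = 0.006159 mol; V(HClO4) at equivalence = 0.006159/0.1852 = 0.03325 L.
At equivalence the base is fully converted to C6H5NH3+; total volume = 0.05657 L, so [C6H5NH3+] = 0.006159/0.05657 = 0.1089 M.
Ka(C6H5NH3+) = Kw/Kb = 1.0e-14 / 4.3 x 10^-10 = 2.33e-5.
[H^+] = sqrt(Ka x [C6H5NH3+]) = sqrt(2.33e-5 x 0.1089) = 0.00159 M.
pH = -log(0.00159) = 2.80.

2.80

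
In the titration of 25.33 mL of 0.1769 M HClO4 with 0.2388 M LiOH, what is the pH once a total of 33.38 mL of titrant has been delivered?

12.77

n(acid) = 0.1769 x 0.02533 = 0.004481 mol; n(LiOH) added = 0.2388 x 0.03338 = 0.007971 mol.
Base is in excess by 0.007971 - 0.004481 = 0.003490 mol in a total volume of 0.05871 L.
[OH^-] = 0.003490/0.05871 = 0.05945 M, so pOH = 1.23 and pH = 14.00 - 1.23 = 12.77.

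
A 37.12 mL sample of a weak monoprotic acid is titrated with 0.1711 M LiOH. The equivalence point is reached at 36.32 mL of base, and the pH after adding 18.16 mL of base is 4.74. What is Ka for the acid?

1.8 x 10^-5

18.16 mL is half of the equivalence volume, so this is the half-equivalence point where [HA] = [A^-].
At half-equivalence pH = pKa, so pKa = 4.74.
Ka = 10^(-4.74) = 1.8 x 10^-5.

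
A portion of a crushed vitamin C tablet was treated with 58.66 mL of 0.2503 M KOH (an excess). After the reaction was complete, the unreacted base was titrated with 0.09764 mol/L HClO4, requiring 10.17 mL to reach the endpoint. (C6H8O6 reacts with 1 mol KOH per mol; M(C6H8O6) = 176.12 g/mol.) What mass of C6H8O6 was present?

2.41 g

Total n(KOH) added = 0.2503 x 0.05866 = 0.01468 mol.
n(HClO4) used = 0.09764 x 0.01017 = 0.0009930 mol, which equals the excess n(KOH).
So n(KOH) consumed by the sample = 0.01468 - 0.0009930 = 0.01369 mol.
n(C6H8O6) = 0.01369 / 1 = 0.01369 mol.
mass = 0.01369 mol x 176.12 g/mol = 2.41 g.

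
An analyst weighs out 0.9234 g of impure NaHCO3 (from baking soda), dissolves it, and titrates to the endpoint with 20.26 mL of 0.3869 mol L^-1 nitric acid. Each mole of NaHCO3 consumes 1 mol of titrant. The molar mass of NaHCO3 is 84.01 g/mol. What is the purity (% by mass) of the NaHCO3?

71.3%

n(HNO3) = 0.3869 x 0.02026 = 0.007839 mol.
n(NaHCO3) = 0.007839 / 1 = 0.007839 mol.
mass of NaHCO3 = 0.007839 x 84.01 = 0.6585 g.
% purity = 0.6585 / 0.9234 x 100 = 71.3%.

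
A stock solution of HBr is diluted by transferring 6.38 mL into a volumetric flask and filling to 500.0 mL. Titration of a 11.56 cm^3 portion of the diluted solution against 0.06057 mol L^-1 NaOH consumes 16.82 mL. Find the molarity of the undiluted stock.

6.91 M

n(NaOH) = 0.06057 x 0.01682 = 0.001019 mol.
n(HBr) in the aliquot = 0.001019 mol.
[diluted HBr] = 0.001019 / 0.01156 = 0.08813 M.
Dilution factor = 500.0/6.380 = 78.37, so [stock] = 0.08813 x 78.37 = 6.91 M.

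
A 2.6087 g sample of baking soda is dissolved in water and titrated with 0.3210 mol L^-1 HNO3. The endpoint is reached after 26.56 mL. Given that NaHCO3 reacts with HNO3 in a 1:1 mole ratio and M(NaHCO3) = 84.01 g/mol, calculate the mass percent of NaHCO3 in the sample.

n(HNO3) = 0.3210 x 0.02656 = 0.008526 mol.
n(NaHCO3) = 0.008526 / 1 = 0.008526 mol.
mass of NaHCO3 = 0.008526 x 84.01 = 0.7162 g.
% purity = 0.7162 / 2.6087 x 100 = 27.5%.

27.5%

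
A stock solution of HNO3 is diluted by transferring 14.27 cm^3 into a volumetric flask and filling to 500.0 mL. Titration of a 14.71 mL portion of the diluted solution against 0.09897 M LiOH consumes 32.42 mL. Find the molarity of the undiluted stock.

7.64 M

n(LiOH) = 0.09897 x 0.03242 = 0.003209 mol.
n(HNO3) in the aliquot = 0.003209 mol.
[diluted HNO3] = 0.003209 / 0.01471 = 0.2181 M.
Dilution factor = 500.0/14.27 = 35.04, so [stock] = 0.2181 x 35.04 = 7.64 M.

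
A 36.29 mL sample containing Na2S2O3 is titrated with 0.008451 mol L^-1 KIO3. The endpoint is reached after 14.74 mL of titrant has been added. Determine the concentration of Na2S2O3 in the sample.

n(KIO3) = 0.008451 x 0.01474 = 0.0001246 mol.
From the balanced equation, 1 mol KIO3 reacts with 6 mol Na2S2O3, so n(Na2S2O3) = 0.0001246 x 6/1 = 0.0007474 mol.
[Na2S2O3] = 0.0007474 / 0.03629 L = 0.0206 M.

0.0206 M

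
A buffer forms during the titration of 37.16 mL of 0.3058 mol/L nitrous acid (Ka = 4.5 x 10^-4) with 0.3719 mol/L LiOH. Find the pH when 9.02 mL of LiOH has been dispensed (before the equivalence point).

Initial n(HNO2) = 0.3058 x 0.03716 = 0.01136 mol.
n(LiOH) added = 0.3719 x 0.009020 = 0.003355 mol, converting that many moles of HNO2 to NO2-.
Remaining n(HNO2) = 0.008009 mol; n(NO2-) = 0.003355 mol.
By Henderson-Hasselbalch, pH = pKa + log([A^-]/[HA]) = 3.35 + log(0.003355/0.008009) = 3.35 + (-0.38) = 2.97.

2.97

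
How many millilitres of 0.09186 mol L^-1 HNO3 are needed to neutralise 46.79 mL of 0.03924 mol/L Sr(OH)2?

40.0 mL

n(Sr(OH)2) = 0.03924 mol/L x 0.04679 L = 0.001836 mol.
The neutralisation is 1 Sr(OH)2 : 2 HNO3, so n(HNO3) = 0.001836 x 2/1 = 0.003672 mol.
V(HNO3) = 0.003672 / 0.09186 = 0.03997 L = 40.0 mL.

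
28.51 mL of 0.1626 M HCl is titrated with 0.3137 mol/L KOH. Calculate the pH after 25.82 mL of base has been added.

12.80

n(acid) = 0.1626 x 0.02851 = 0.004636 mol; n(KOH) added = 0.3137 x 0.02582 = 0.008100 mol.
Base is in excess by 0.008100 - 0.004636 = 0.003464 mol in a total volume of 0.05433 L.
[OH^-] = 0.003464/0.05433 = 0.06376 M, so pOH = 1.20 and pH = 14.00 - 1.20 = 12.80.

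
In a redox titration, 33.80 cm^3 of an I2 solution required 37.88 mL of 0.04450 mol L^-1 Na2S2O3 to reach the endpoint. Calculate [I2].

0.0249 M

n(Na2S2O3) = 0.04450 x 0.03788 = 0.001686 mol.
From the balanced equation, 2 mol Na2S2O3 reacts with 1 mol I2, so n(I2) = 0.001686 x 1/2 = 0.0008428 mol.
[I2] = 0.0008428 / 0.03380 L = 0.0249 M.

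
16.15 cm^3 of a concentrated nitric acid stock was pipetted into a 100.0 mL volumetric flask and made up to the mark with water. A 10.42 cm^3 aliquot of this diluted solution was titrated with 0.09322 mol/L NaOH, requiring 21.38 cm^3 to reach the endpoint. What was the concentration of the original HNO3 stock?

n(NaOH) = 0.09322 x 0.02138 = 0.001993 mol.
n(HNO3) in the aliquot = 0.001993 mol.
[diluted HNO3] = 0.001993 / 0.01042 = 0.1913 M.
Dilution factor = 100.0/16.15 = 6.192, so [stock] = 0.1913 x 6.192 = 1.18 M.

1.18 M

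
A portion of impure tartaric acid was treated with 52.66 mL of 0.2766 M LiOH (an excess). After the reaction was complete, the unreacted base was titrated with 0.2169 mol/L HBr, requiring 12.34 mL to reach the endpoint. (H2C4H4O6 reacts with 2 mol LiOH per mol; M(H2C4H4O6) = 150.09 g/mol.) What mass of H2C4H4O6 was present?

Total n(LiOH) added = 0.2766 x 0.05266 = 0.01457 mol.
n(HBr) used = 0.2169 x 0.01234 = 0.002677 mol, which equals the excess n(LiOH).
So n(LiOH) consumed by the sample = 0.01457 - 0.002677 = 0.01189 mol.
n(H2C4H4O6) = 0.01189 / 2 = 0.005945 mol.
mass = 0.005945 mol x 150.09 g/mol = 0.892 g.

0.892 g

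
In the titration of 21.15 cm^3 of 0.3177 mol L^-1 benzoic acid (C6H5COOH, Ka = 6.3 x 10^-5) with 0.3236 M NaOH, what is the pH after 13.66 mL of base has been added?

Initial n(C6H5COOH) = 0.3177 x 0.02115 = 0.006719 mol.
n(NaOH) added = 0.3236 x 0.01366 = 0.004420 mol, converting that many moles of C6H5COOH to C6H5COO-.
Remaining n(C6H5COOH) = 0.002299 mol; n(C6H5COO-) = 0.004420 mol.
By Henderson-Hasselbalch, pH = pKa + log([A^-]/[HA]) = 4.20 + log(0.004420/0.002299) = 4.20 + (+0.28) = 4.48.

4.48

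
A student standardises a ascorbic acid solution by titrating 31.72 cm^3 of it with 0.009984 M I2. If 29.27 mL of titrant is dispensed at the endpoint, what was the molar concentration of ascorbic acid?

n(I2) = 0.009984 x 0.02927 = 0.0002922 mol.
From the balanced equation, 1 mol I2 reacts with 1 mol ascorbic acid, so n(ascorbic acid) = 0.0002922 x 1/1 = 0.0002922 mol.
[ascorbic acid] = 0.0002922 / 0.03172 L = 0.00921 M.

0.00921 M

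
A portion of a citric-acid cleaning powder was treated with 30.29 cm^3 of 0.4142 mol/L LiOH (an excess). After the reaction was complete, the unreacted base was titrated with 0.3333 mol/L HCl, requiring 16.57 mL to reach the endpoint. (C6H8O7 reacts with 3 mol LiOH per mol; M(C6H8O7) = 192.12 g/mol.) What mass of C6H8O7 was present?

Total n(LiOH) added = 0.4142 x 0.03029 = 0.01255 mol.
n(HCl) used = 0.3333 x 0.01657 = 0.005523 mol, which equals the excess n(LiOH).
So n(LiOH) consumed by the sample = 0.01255 - 0.005523 = 0.007023 mol.
n(C6H8O7) = 0.007023 / 3 = 0.002341 mol.
mass = 0.002341 mol x 192.12 g/mol = 0.450 g.

0.450 g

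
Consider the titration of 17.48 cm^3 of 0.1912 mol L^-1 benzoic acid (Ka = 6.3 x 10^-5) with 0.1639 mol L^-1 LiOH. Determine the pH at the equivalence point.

8.57

n(C6H5COOH) = 0.1912 x 0.01748 = 0.003342 mol; V(LiOH) at equivalence = 0.003342/0.1639 = 0.02039 L.
At equivalence all the acid is converted to C6H5COO-; total volume = 0.01748 + 0.02039 = 0.03787 L, so [C6H5COO-] = 0.003342/0.03787 = 0.08825 M.
Kb = Kw/Ka = 1.0e-14 / 6.3 x 10^-5 = 1.59e-10.
[OH^-] = sqrt(Kb x [C6H5COO-]) = sqrt(1.59e-10 x 0.08825) = 3.74e-6 M.
pOH = 5.43, so pH = 14.00 - 5.43 = 8.57.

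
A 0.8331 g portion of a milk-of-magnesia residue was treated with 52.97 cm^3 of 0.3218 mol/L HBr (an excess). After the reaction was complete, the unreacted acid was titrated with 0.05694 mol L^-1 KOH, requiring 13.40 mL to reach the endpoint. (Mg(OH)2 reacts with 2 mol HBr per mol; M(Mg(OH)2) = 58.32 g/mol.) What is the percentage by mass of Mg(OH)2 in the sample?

Total n(HBr) added = 0.3218 x 0.05297 = 0.01705 mol.
n(KOH) used = 0.05694 x 0.01340 = 0.0007630 mol, which equals the excess n(HBr).
So n(HBr) consumed by the sample = 0.01705 - 0.0007630 = 0.01628 mol.
n(Mg(OH)2) = 0.01628 / 2 = 0.008141 mol.
mass Mg(OH)2 = 0.008141 x 58.32 = 0.4748 g, so %Mg(OH)2 = 0.4748/0.8331 x 100 = 57.0%.

57.0%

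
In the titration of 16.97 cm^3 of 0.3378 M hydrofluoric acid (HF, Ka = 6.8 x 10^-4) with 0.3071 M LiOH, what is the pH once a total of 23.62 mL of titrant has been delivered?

n(acid) = 0.3378 x 0.01697 = 0.005732 mol; n(LiOH) added = 0.3071 x 0.02362 = 0.007254 mol.
Base is in excess by 0.007254 - 0.005732 = 0.001521 mol in a total volume of 0.04059 L.
[OH^-] = 0.001521/0.04059 = 0.03748 M, so pOH = 1.43 and pH = 14.00 - 1.43 = 12.57.

12.57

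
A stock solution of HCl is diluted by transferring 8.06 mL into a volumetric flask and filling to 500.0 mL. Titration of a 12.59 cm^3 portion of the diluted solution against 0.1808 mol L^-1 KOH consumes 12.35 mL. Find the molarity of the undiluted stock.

11.0 M

n(KOH) = 0.1808 x 0.01235 = 0.002233 mol.
n(HCl) in the aliquot = 0.002233 mol.
[diluted HCl] = 0.002233 / 0.01259 = 0.1774 M.
Dilution factor = 500.0/8.060 = 62.03, so [stock] = 0.1774 x 62.03 = 11.0 M.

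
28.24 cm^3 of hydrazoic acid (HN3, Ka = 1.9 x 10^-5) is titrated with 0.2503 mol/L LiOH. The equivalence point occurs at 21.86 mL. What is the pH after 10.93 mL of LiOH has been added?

4.72

10.93 mL is exactly half the equivalence volume (21.86/2), i.e. the half-equivalence point.
There, n(HA) = n(A^-), so pH = pKa = -log(1.9 x 10^-5) = 4.72.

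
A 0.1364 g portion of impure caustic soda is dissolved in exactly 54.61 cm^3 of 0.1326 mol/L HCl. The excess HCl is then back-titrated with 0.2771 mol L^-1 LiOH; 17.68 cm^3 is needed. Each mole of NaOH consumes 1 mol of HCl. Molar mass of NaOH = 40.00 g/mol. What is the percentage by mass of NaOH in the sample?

68.7%

Total n(HCl) added = 0.1326 x 0.05461 = 0.007241 mol.
n(LiOH) used = 0.2771 x 0.01768 = 0.004899 mol, which equals the excess n(HCl).
So n(HCl) consumed by the sample = 0.007241 - 0.004899 = 0.002342 mol.
n(NaOH) = 0.002342 / 1 = 0.002342 mol.
mass NaOH = 0.002342 x 40.00 = 0.09369 g, so %NaOH = 0.09369/0.1364 x 100 = 68.7%.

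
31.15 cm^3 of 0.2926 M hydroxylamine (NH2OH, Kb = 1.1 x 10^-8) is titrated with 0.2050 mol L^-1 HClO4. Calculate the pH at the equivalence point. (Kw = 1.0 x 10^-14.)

3.48

n(NH2OH) = 0.2926 x 0.03115 = 0.009114 mol; V(HClO4) at equivalence = 0.009114/0.2050 = 0.04446 L.
At equivalence the base is fully converted to NH3OH+; total volume = 0.07561 L, so [NH3OH+] = 0.009114/0.07561 = 0.1205 M.
Ka(NH3OH+) = Kw/Kb = 1.0e-14 / 1.1 x 10^-8 = 9.09e-7.
[H^+] = sqrt(Ka x [NH3OH+]) = sqrt(9.09e-7 x 0.1205) = 0.000331 M.
pH = -log(0.000331) = 3.48.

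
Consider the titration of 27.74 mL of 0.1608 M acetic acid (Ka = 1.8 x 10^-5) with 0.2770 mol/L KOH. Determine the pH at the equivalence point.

n(CH3COOH) = 0.1608 x 0.02774 = 0.004461 mol; V(KOH) at equivalence = 0.004461/0.2770 = 0.01610 L.
At equivalence all the acid is converted to CH3COO-; total volume = 0.02774 + 0.01610 = 0.04384 L, so [CH3COO-] = 0.004461/0.04384 = 0.1017 M.
Kb = Kw/Ka = 1.0e-14 / 1.8 x 10^-5 = 5.56e-10.
[OH^-] = sqrt(Kb x [CH3COO-]) = sqrt(5.56e-10 x 0.1017) = 7.52e-6 M.
pOH = 5.12, so pH = 14.00 - 5.12 = 8.88.

8.88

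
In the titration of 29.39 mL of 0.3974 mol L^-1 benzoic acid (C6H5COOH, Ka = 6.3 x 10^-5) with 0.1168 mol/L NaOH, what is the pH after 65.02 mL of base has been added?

4.47

Initial n(C6H5COOH) = 0.3974 x 0.02939 = 0.01168 mol.
n(NaOH) added = 0.1168 x 0.06502 = 0.007594 mol, converting that many moles of C6H5COOH to C6H5COO-.
Remaining n(C6H5COOH) = 0.004085 mol; n(C6H5COO-) = 0.007594 mol.
By Henderson-Hasselbalch, pH = pKa + log([A^-]/[HA]) = 4.20 + log(0.007594/0.004085) = 4.20 + (+0.27) = 4.47.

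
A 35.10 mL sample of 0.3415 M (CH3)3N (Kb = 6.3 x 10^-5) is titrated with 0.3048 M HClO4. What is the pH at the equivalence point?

n((CH3)3N) = 0.3415 x 0.03510 = 0.01199 mol; V(HClO4) at equivalence = 0.01199/0.3048 = 0.03933 L.
At equivalence the base is fully converted to (CH3)3NH+; total volume = 0.07443 L, so [(CH3)3NH+] = 0.01199/0.07443 = 0.1611 M.
Ka((CH3)3NH+) = Kw/Kb = 1.0e-14 / 6.3 x 10^-5 = 1.59e-10.
[H^+] = sqrt(Ka x [(CH3)3NH+]) = sqrt(1.59e-10 x 0.1611) = 5.06e-6 M.
pH = -log(5.06e-6) = 5.30.

5.30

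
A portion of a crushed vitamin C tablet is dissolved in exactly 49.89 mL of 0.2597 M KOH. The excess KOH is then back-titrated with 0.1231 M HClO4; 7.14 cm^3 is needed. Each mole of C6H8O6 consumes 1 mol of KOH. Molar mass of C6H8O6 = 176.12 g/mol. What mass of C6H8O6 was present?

Total n(KOH) added = 0.2597 x 0.04989 = 0.01296 mol.
n(HClO4) used = 0.1231 x 0.007140 = 0.0008789 mol, which equals the excess n(KOH).
So n(KOH) consumed by the sample = 0.01296 - 0.0008789 = 0.01208 mol.
n(C6H8O6) = 0.01208 / 1 = 0.01208 mol.
mass = 0.01208 mol x 176.12 g/mol = 2.13 g.

2.13 g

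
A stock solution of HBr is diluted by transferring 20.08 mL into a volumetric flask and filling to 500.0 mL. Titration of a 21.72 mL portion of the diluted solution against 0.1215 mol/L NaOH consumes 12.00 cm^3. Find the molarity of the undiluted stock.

n(NaOH) = 0.1215 x 0.01200 = 0.001458 mol.
n(HBr) in the aliquot = 0.001458 mol.
[diluted HBr] = 0.001458 / 0.02172 = 0.06713 M.
Dilution factor = 500.0/20.08 = 24.90, so [stock] = 0.06713 x 24.90 = 1.67 M.

1.67 M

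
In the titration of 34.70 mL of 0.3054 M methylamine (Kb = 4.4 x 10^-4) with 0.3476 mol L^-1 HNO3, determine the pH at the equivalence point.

n(CH3NH2) = 0.3054 x 0.03470 = 0.01060 mol; V(HNO3) at equivalence = 0.01060/0.3476 = 0.03049 L.
At equivalence the base is fully converted to CH3NH3+; total volume = 0.06519 L, so [CH3NH3+] = 0.01060/0.06519 = 0.1626 M.
Ka(CH3NH3+) = Kw/Kb = 1.0e-14 / 4.4 x 10^-4 = 2.27e-11.
[H^+] = sqrt(Ka x [CH3NH3+]) = sqrt(2.27e-11 x 0.1626) = 1.92e-6 M.
pH = -log(1.92e-6) = 5.72.

5.72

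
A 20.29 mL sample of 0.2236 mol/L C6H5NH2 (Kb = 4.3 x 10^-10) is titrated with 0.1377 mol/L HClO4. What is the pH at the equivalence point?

n(C6H5NH2) = 0.2236 x 0.02029 = 0.004537 mol; V(HClO4) at equivalence = 0.004537/0.1377 = 0.03295 L.
At equivalence the base is fully converted to C6H5NH3+; total volume = 0.05324 L, so [C6H5NH3+] = 0.004537/0.05324 = 0.08522 M.
Ka(C6H5NH3+) = Kw/Kb = 1.0e-14 / 4.3 x 10^-10 = 2.33e-5.
[H^+] = sqrt(Ka x [C6H5NH3+]) = sqrt(2.33e-5 x 0.08522) = 0.00141 M.
pH = -log(0.00141) = 2.85.

2.85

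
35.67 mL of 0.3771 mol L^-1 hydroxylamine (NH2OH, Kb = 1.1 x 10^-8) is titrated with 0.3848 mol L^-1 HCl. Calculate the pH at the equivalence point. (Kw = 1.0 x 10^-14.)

n(NH2OH) = 0.3771 x 0.03567 = 0.01345 mol; V(HCl) at equivalence = 0.01345/0.3848 = 0.03496 L.
At equivalence the base is fully converted to NH3OH+; total volume = 0.07063 L, so [NH3OH+] = 0.01345/0.07063 = 0.1905 M.
Ka(NH3OH+) = Kw/Kb = 1.0e-14 / 1.1 x 10^-8 = 9.09e-7.
[H^+] = sqrt(Ka x [NH3OH+]) = sqrt(9.09e-7 x 0.1905) = 0.000416 M.
pH = -log(0.000416) = 3.38.

3.38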